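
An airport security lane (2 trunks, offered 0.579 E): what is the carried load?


B(2,0.579) = 0.095968 (Erlang-B)
Carried load = a(1 − B) = 0.579·(1 − 0.095968) = 0.579·0.904032 = 0.5234 E

Final: 0.5234 Erlangs


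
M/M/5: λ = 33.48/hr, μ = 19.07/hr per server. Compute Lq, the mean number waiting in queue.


a = λ/μ = 1.7556; ρ = a/5 = 0.3511
P₀ = 0.172155
Lq = P₀·a^c·ρ / (c!·(1−ρ)²) = 0.172155·16.67914·0.3511/(120·0.42104)
= 0.01996

Final: 0.01996


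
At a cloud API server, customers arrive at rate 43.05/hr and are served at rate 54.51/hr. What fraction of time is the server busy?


ρ = λ/μ = 43.05/54.51 = 0.7898

Final: 0.7898


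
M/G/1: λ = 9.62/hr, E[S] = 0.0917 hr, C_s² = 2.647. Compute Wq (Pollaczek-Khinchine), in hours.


ρ = λ·E[S] = 9.62·0.0917 = 0.8822
E[S²] = E[S]²(1+C_s²) = 0.0917²·(1+2.647) = 0.030667
Wq = λ·E[S²]/(2(1−ρ)) = 9.62·0.030667/(2·0.1178) = 1.25171 hr

Final: 1.25171 hr


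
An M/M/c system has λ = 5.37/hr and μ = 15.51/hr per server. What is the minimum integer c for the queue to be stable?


Stability requires cμ > λ ⇔ c > λ/μ.
λ/μ = 5.37/15.51 = 0.3462
Minimum integer c = ⌊0.3462⌋ + 1 = 1
Check: 1·15.51 = 15.51 > 5.37, while 0·15.51 = 0.00 ≤ 5.37

Final: 1 servers


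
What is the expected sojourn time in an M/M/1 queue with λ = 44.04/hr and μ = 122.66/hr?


W = 1/(μ−λ) = 1/(122.66 − 44.04) = 1/78.62 = 0.01272 hr

Final: 0.01272 hr


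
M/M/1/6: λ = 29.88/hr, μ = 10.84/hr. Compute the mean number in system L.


ρ = 29.88/10.84 = 2.7565
L = ρ[1 − (K+1)ρ^K + Kρ^(K+1)] / [(1−ρ)(1−ρ^(K+1))]
Numerator: 2.7565·(1 − 7·438.639629 + 6·1209.091524) = 11535.972653
Denominator: (-1.7565)·(-1208.091524) = 2121.961496
L = 11535.972653/2121.961496 = 5.4365

Final: 5.4365


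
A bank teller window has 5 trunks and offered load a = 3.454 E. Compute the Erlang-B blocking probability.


B(c,a) = (a^c/c!) / Σ_{k=0}^{c} a^k/k!
a^5/5! = 4.096665
Σ terms (k=0..5): 1.00000 + 3.45400 + 5.96506 + 6.86777 + 5.93032 + 4.09666 = 27.313812
B = 4.096665/27.313812 = 0.149985

Final: 0.149985


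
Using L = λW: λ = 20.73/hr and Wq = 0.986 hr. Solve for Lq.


Lq = λWq = 20.73·0.986 = 20.4398

Final: 20.4398


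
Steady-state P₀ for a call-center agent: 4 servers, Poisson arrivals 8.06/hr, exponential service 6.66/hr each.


a = λ/μ = 8.06/6.66 = 1.2102; ρ = a/c = 0.3026
Σ_{k=0}^{3} a^k/k! (terms k=0..3) = 1.00000 + 1.21021 + 0.73230 + 0.29541 = 3.23793
Tail: a^4/(4!(1−ρ)) = 2.14508/(24·0.6974) = 0.12815
P₀ = 1/(3.23793 + 0.12815) = 1/3.36608 = 0.297082

Final: 0.297082


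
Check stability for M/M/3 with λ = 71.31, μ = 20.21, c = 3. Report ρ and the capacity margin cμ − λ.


Total capacity cμ = 3·20.21 = 60.63/hr
ρ = λ/(cμ) = 71.31/60.63 = 1.1762
Stable ⇔ ρ < 1: NO
Spare capacity = cμ − λ = 60.63 − 71.31 = -10.68/hr

Final: ρ = 1.1762; unstable; margin = -10.68/hr


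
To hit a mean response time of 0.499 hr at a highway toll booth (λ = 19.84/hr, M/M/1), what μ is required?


W = 1/(μ−λ) ⇒ μ − λ = 1/W = 1/0.499 = 2.0040
μ = λ + 1/W = 19.84 + 2.0040 = 21.8440 per hr

Final: 21.8440 /hr


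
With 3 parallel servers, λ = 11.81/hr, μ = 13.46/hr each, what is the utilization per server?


ρ = λ/(cμ) = 11.81/(3·13.46) = 11.81/40.38 = 0.2925

Final: 0.2925


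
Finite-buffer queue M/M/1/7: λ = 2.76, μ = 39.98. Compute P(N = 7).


ρ = λ/μ = 2.76/39.98 = 0.06903
P_K = (1−ρ)ρ^K/(1−ρ^(K+1)) = (0.9310·0.000000007472)/(1 − 5.159e-10)
= 0.000000006957/1.000000 = 0.000000006957

Final: 0.000000006957


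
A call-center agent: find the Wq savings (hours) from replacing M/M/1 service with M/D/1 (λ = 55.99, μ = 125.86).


ρ = 55.99/125.86 = 0.4449
Wq(M/M/1) = ρ/(μ−λ) = 0.4449/69.87 = 0.006367 hr
Wq(M/D/1) = ρ/(2(μ−λ)) = 0.003183 hr
Savings = 0.006367 − 0.003183 = 0.003183 hr

Final: 0.003183 hr


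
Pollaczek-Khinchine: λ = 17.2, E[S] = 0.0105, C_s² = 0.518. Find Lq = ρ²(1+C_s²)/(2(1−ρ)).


ρ = λ·E[S] = 17.2·0.0105 = 0.1806
Lq = ρ²(1+C_s²)/(2(1−ρ)) = 0.03262·(1+0.518)/(2·0.8194)
= 0.03262·1.5180/1.6388 = 0.03021

Final: 0.03021


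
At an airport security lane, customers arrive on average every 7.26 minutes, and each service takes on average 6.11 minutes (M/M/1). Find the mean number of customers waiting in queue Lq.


λ = 60/7.26 = 8.2645 /hr
μ = 60/6.11 = 9.8200 /hr
ρ = λ/μ = 8.2645/9.8200 = 0.8416
Lq = ρ²/(1−ρ) = 0.7083/0.1584 = 4.4714

Final: 4.4714


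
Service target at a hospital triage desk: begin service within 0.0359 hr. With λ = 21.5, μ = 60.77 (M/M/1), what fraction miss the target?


ρ = 21.5/60.77 = 0.3538
P(Wq > t) = ρ·e^{−(μ−λ)t} = 0.3538·e^{−1.4098}
= 0.3538·0.244194 = 0.086394

Final: 0.086394


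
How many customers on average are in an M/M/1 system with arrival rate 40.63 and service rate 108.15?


ρ = λ/μ = 40.63/108.15 = 0.3757
L = ρ/(1−ρ) = 0.3757/(1 − 0.3757) = 0.3757/0.6243 = 0.6017

Final: 0.6017


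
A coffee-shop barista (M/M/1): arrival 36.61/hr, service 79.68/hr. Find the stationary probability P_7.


ρ = 36.61/79.68 = 0.4595
P_n = (1−ρ)·ρ^n = (1 − 0.4595)·0.4595^7 = 0.5405·0.004323 = 0.002337

Final: 0.002337


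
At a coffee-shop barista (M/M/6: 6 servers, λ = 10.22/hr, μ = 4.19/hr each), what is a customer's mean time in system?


a = 2.4391; ρ = 0.4065; P₀ = 0.086809
Lq = P₀·a^c·ρ/(c!(1−ρ)²) = 0.02930
Wq = Lq/λ = 0.02930/10.22 = 0.002867 hr
W = Wq + 1/μ = 0.002867 + 0.23866 = 0.24153 hr

Final: 0.24153 hr


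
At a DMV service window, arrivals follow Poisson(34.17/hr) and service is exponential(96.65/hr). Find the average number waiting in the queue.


ρ = 34.17/96.65 = 0.3535
Lq = ρ²/(1−ρ) = 0.1250/0.6465 = 0.1934

Final: 0.1934


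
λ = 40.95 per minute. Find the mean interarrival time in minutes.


Mean interarrival time = 1/λ = 1/40.95 minute = 0.02442 minute
In minutes: 0.02442 × 1 = 0.02442 min

Final: 0.02442 min


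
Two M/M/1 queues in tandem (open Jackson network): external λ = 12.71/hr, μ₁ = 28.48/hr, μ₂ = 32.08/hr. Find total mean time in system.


Each node sees arrival rate λ = 12.71/hr (tandem ⇒ throughput preserved).
W₁ = 1/(μ₁−λ) = 1/(28.48−12.71) = 0.06341 hr
W₂ = 1/(μ₂−λ) = 1/(32.08−12.71) = 0.05163 hr
W_total = W₁ + W₂ = 0.06341 + 0.05163 = 0.11504 hr

Final: 0.11504 hr


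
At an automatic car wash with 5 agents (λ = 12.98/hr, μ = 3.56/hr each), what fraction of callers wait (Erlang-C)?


a = λ/μ = 3.6461; ρ = a/5 = 0.7292
P₀ = 0.021476 (from M/M/c formula)
C(c,a) = [a^c/(c!(1−ρ))]·P₀ = [644.35243/(120·0.2708)]·0.021476
= 19.82966·0.021476 = 0.425853

Final: 0.425853


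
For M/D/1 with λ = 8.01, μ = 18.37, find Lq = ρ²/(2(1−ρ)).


ρ = 8.01/18.37 = 0.4360
M/D/1: Lq = ρ²/(2(1−ρ)) = 0.1901/(2·0.5640) = 0.16856

Final: 0.16856


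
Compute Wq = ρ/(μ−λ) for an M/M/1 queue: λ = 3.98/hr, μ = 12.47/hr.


ρ = 3.98/12.47 = 0.3192
Wq = ρ/(μ−λ) = 0.3192/(12.47 − 3.98) = 0.3192/8.49 = 0.03759 hr

Final: 0.03759 hr


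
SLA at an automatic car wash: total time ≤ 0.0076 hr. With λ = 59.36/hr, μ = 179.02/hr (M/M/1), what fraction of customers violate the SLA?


W ~ Exponential(μ−λ) for M/M/1.
μ − λ = 179.02 − 59.36 = 119.6600
P(W > t) = e^{−(μ−λ)t} = e^{−0.9094} = 0.402759

Final: 0.402759


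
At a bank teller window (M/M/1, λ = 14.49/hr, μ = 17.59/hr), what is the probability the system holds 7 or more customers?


ρ = 14.49/17.59 = 0.8238
P(N ≥ n) = ρ^n = 0.8238^7 = 0.257405

Final: 0.257405


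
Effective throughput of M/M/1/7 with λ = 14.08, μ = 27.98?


ρ = 0.5032; P_K = (1−ρ)ρ^7/(1−ρ^8) = 0.004076
λ_eff = λ(1 − P_K) = 14.08·(1 − 0.004076) = 14.08·0.995924 = 14.0226 /hr

Final: 14.0226 /hr


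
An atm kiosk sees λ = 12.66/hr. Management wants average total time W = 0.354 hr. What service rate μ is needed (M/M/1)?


W = 1/(μ−λ) ⇒ μ − λ = 1/W = 1/0.354 = 2.8249
μ = λ + 1/W = 12.66 + 2.8249 = 15.4849 per hr

Final: 15.4849 /hr


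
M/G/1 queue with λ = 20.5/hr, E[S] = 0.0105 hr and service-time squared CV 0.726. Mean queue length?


ρ = λ·E[S] = 20.5·0.0105 = 0.2153
Lq = ρ²(1+C_s²)/(2(1−ρ)) = 0.04633·(1+0.726)/(2·0.7847)
= 0.04633·1.7260/1.5695 = 0.05095

Final: 0.05095


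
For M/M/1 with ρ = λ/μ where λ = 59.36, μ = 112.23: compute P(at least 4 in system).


ρ = 59.36/112.23 = 0.5289
P(N ≥ n) = ρ^n = 0.5289^4 = 0.078260

Final: 0.078260


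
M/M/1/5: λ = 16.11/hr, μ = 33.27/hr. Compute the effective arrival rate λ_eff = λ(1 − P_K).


ρ = 0.4842; P_K = (1−ρ)ρ^5/(1−ρ^6) = 0.013910
λ_eff = λ(1 − P_K) = 16.11·(1 − 0.013910) = 16.11·0.986090 = 15.8859 /hr

Final: 15.8859 /hr


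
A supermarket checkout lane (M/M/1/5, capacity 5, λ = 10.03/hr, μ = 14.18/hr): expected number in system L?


ρ = 10.03/14.18 = 0.7073
L = ρ[1 − (K+1)ρ^K + Kρ^(K+1)] / [(1−ρ)(1−ρ^(K+1))]
Numerator: 0.7073·(1 − 6·0.177061 + 5·0.125241) = 0.398823
Denominator: (0.2927)·(0.874759) = 0.256012
L = 0.398823/0.256012 = 1.5578

Final: 1.5578


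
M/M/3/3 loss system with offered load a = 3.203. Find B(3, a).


B(c,a) = (a^c/c!) / Σ_{k=0}^{c} a^k/k!
a^3/3! = 5.476708
Σ terms (k=0..3): 1.00000 + 3.20300 + 5.12960 + 5.47671 = 14.809312
B = 5.476708/14.809312 = 0.369815

Final: 0.369815


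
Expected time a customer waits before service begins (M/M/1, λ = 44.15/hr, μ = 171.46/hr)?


ρ = 44.15/171.46 = 0.2575
Wq = ρ/(μ−λ) = 0.2575/(171.46 − 44.15) = 0.2575/127.31 = 0.002023 hr

Final: 0.002023 hr


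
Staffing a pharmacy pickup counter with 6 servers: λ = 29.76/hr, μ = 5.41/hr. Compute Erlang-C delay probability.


a = λ/μ = 5.5009; ρ = a/6 = 0.9168
P₀ = 0.001689 (from M/M/c formula)
C(c,a) = [a^c/(c!(1−ρ))]·P₀ = [27708.56091/(720·0.08318)]·0.001689
= 462.66455·0.001689 = 0.781307

Final: 0.781307


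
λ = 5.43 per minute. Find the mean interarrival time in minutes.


Mean interarrival time = 1/λ = 1/5.43 minute = 0.18416 minute
In minutes: 0.18416 × 1 = 0.1842 min

Final: 0.1842 min


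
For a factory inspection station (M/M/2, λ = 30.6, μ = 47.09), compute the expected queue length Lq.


a = λ/μ = 0.6498; ρ = a/2 = 0.3249
P₀ = 0.509537
Lq = P₀·a^c·ρ / (c!·(1−ρ)²) = 0.509537·0.42227·0.3249/(2·0.45575)
= 0.07670

Final: 0.07670


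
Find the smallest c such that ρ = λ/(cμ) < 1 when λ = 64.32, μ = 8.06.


Stability requires cμ > λ ⇔ c > λ/μ.
λ/μ = 64.32/8.06 = 7.9801
Minimum integer c = ⌊7.9801⌋ + 1 = 8
Check: 8·8.06 = 64.48 > 64.32, while 7·8.06 = 56.42 ≤ 64.32

Final: 8 servers


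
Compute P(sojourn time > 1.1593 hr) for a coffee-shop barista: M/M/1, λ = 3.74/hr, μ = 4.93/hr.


W ~ Exponential(μ−λ) for M/M/1.
μ − λ = 4.93 − 3.74 = 1.1900
P(W > t) = e^{−(μ−λ)t} = e^{−1.3796} = 0.251688

Final: 0.251688


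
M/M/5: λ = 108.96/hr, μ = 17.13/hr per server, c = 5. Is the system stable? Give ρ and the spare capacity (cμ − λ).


Total capacity cμ = 5·17.13 = 85.65/hr
ρ = λ/(cμ) = 108.96/85.65 = 1.2722
Stable ⇔ ρ < 1: NO
Spare capacity = cμ − λ = 85.65 − 108.96 = -23.31/hr

Final: ρ = 1.2722; unstable; margin = -23.31/hr


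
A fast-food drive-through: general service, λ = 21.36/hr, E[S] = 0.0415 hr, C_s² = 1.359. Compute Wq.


ρ = λ·E[S] = 21.36·0.0415 = 0.8864
E[S²] = E[S]²(1+C_s²) = 0.0415²·(1+1.359) = 0.004063
Wq = λ·E[S²]/(2(1−ρ)) = 21.36·0.004063/(2·0.1136) = 0.38209 hr

Final: 0.38209 hr


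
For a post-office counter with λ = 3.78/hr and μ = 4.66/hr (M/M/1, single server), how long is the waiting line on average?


ρ = 3.78/4.66 = 0.8112
Lq = ρ²/(1−ρ) = 0.6580/0.1888 = 3.4843

Final: 3.4843


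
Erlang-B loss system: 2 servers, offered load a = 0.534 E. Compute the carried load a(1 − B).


B(2,0.534) = 0.085041 (Erlang-B)
Carried load = a(1 − B) = 0.534·(1 − 0.085041) = 0.534·0.914959 = 0.4886 E

Final: 0.4886 Erlangs


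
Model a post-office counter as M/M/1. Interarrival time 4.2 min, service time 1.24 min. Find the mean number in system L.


λ = 60/4.2 = 14.2857 /hr
μ = 60/1.24 = 48.3871 /hr
ρ = λ/μ = 14.2857/48.3871 = 0.2952
L = ρ/(1−ρ) = 0.2952/0.7048 = 0.4189

Final: 0.4189


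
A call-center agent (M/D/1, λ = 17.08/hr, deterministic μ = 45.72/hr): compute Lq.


ρ = 17.08/45.72 = 0.3736
M/D/1: Lq = ρ²/(2(1−ρ)) = 0.1396/(2·0.6264) = 0.11140

Final: 0.11140


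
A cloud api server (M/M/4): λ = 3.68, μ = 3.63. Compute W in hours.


a = 1.0138; ρ = 0.2534; P₀ = 0.362287
Lq = P₀·a^c·ρ/(c!(1−ρ)²) = 0.007250
Wq = Lq/λ = 0.007250/3.68 = 0.001970 hr
W = Wq + 1/μ = 0.001970 + 0.27548 = 0.27745 hr

Final: 0.27745 hr


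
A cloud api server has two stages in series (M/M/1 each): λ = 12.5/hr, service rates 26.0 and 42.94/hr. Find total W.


Each node sees arrival rate λ = 12.5/hr (tandem ⇒ throughput preserved).
W₁ = 1/(μ₁−λ) = 1/(26.0−12.5) = 0.07407 hr
W₂ = 1/(μ₂−λ) = 1/(42.94−12.5) = 0.03285 hr
W_total = W₁ + W₂ = 0.07407 + 0.03285 = 0.10693 hr

Final: 0.10693 hr


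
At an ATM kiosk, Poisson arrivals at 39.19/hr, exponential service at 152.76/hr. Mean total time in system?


W = 1/(μ−λ) = 1/(152.76 − 39.19) = 1/113.57 = 0.008805 hr

Final: 0.008805 hr


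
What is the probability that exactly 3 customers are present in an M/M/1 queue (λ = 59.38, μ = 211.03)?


ρ = 59.38/211.03 = 0.2814
P_n = (1−ρ)·ρ^n = (1 − 0.2814)·0.2814^3 = 0.7186·0.022279 = 0.016010

Final: 0.016010


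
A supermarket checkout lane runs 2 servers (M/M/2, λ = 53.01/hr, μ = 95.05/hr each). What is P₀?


a = λ/μ = 53.01/95.05 = 0.5577; ρ = a/c = 0.2789
Σ_{k=0}^{1} a^k/k! (terms k=0..1) = 1.00000 + 0.55771 = 1.55771
Tail: a^2/(2!(1−ρ)) = 0.31104/(2·0.7211) = 0.21565
P₀ = 1/(1.55771 + 0.21565) = 1/1.77336 = 0.563901

Final: 0.563901


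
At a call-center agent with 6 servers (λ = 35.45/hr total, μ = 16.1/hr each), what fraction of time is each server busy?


ρ = λ/(cμ) = 35.45/(6·16.1) = 35.45/96.60 = 0.3670

Final: 0.3670


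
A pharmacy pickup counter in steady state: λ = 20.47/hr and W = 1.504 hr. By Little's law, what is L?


L = λW = 20.47·1.504 = 30.7869

Final: 30.7869


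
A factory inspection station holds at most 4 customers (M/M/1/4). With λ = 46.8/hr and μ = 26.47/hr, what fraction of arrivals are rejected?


ρ = λ/μ = 46.8/26.47 = 1.7680
P_K = (1−ρ)ρ^K/(1−ρ^(K+1)) = (-0.7680·9.771644)/(1 − 17.276651)
= -7.505007/-16.276651 = 0.461090

Final: 0.461090


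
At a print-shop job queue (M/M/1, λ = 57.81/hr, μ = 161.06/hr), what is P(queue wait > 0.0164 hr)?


ρ = 57.81/161.06 = 0.3589
P(Wq > t) = ρ·e^{−(μ−λ)t} = 0.3589·e^{−1.6933}
= 0.3589·0.183912 = 0.066012

Final: 0.066012


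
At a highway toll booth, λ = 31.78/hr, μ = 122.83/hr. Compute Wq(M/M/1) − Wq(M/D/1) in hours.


ρ = 31.78/122.83 = 0.2587
Wq(M/M/1) = ρ/(μ−λ) = 0.2587/91.05 = 0.002842 hr
Wq(M/D/1) = ρ/(2(μ−λ)) = 0.001421 hr
Savings = 0.002842 − 0.001421 = 0.001421 hr

Final: 0.001421 hr


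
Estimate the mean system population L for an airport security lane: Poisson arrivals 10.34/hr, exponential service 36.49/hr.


ρ = λ/μ = 10.34/36.49 = 0.2834
L = ρ/(1−ρ) = 0.2834/(1 − 0.2834) = 0.2834/0.7166 = 0.3954

Final: 0.3954


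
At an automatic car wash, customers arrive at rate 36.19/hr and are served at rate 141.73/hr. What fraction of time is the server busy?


ρ = λ/μ = 36.19/141.73 = 0.2553

Final: 0.2553


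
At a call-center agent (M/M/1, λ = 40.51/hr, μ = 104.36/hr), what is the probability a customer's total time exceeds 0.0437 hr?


W ~ Exponential(μ−λ) for M/M/1.
μ − λ = 104.36 − 40.51 = 63.8500
P(W > t) = e^{−(μ−λ)t} = e^{−2.7902} = 0.061406

Final: 0.061406


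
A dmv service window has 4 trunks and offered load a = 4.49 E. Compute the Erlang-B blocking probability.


B(c,a) = (a^c/c!) / Σ_{k=0}^{c} a^k/k!
a^4/4! = 16.934568
Σ terms (k=0..4): 1.00000 + 4.49000 + 10.08005 + 15.08647 + 16.93457 = 47.591093
B = 16.934568/47.591093 = 0.355835

Final: 0.355835


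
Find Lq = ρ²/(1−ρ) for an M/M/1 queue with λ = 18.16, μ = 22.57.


ρ = 18.16/22.57 = 0.8046
Lq = ρ²/(1−ρ) = 0.6474/0.1954 = 3.3133

Final: 3.3133


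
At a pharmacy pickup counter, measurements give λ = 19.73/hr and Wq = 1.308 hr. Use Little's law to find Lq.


Lq = λWq = 19.73·1.308 = 25.8068

Final: 25.8068


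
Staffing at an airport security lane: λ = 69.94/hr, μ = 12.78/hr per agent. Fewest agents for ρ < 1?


Stability requires cμ > λ ⇔ c > λ/μ.
λ/μ = 69.94/12.78 = 5.4726
Minimum integer c = ⌊5.4726⌋ + 1 = 6
Check: 6·12.78 = 76.68 > 69.94, while 5·12.78 = 63.90 ≤ 69.94

Final: 6 servers


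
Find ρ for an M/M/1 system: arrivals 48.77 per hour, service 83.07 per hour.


ρ = λ/μ = 48.77/83.07 = 0.5871

Final: 0.5871


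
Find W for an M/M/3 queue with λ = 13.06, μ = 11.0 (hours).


a = 1.1873; ρ = 0.3958; P₀ = 0.298178
Lq = P₀·a^c·ρ/(c!(1−ρ)²) = 0.09015
Wq = Lq/λ = 0.09015/13.06 = 0.006903 hr
W = Wq + 1/μ = 0.006903 + 0.09091 = 0.09781 hr

Final: 0.09781 hr


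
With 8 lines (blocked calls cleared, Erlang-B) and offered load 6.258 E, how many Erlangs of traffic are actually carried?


B(8,6.258) = 0.136335 (Erlang-B)
Carried load = a(1 − B) = 6.258·(1 − 0.136335) = 6.258·0.863665 = 5.4048 E

Final: 5.4048 Erlangs


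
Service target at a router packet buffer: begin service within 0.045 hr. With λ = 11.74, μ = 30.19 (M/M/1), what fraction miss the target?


ρ = 11.74/30.19 = 0.3889
P(Wq > t) = ρ·e^{−(μ−λ)t} = 0.3889·e^{−0.8303}
= 0.3889·0.435940 = 0.169524

Final: 0.169524


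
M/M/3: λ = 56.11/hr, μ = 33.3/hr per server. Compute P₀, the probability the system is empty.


a = λ/μ = 56.11/33.3 = 1.6850; ρ = a/c = 0.5617
Σ_{k=0}^{2} a^k/k! (terms k=0..2) = 1.00000 + 1.68498 + 1.41959 = 4.10457
Tail: a^3/(3!(1−ρ)) = 4.78397/(6·0.4383) = 1.81898
P₀ = 1/(4.10457 + 1.81898) = 1/5.92355 = 0.168818

Final: 0.168818


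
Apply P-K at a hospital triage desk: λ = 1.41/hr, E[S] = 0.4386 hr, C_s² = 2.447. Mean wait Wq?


ρ = λ·E[S] = 1.41·0.4386 = 0.6184
E[S²] = E[S]²(1+C_s²) = 0.4386²·(1+2.447) = 0.663099
Wq = λ·E[S²]/(2(1−ρ)) = 1.41·0.663099/(2·0.3816) = 1.22515 hr

Final: 1.22515 hr


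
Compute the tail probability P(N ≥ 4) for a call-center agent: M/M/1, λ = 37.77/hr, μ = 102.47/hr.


ρ = 37.77/102.47 = 0.3686
P(N ≥ n) = ρ^n = 0.3686^4 = 0.018459

Final: 0.018459


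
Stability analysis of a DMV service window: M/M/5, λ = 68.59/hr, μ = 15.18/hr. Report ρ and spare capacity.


Total capacity cμ = 5·15.18 = 75.90/hr
ρ = λ/(cμ) = 68.59/75.90 = 0.9037
Stable ⇔ ρ < 1: YES
Spare capacity = cμ − λ = 75.90 − 68.59 = 7.31/hr

Final: ρ = 0.9037; stable; margin = 7.31/hr


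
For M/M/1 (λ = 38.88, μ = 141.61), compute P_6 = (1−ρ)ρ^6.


ρ = 38.88/141.61 = 0.2746
P_n = (1−ρ)·ρ^n = (1 − 0.2746)·0.2746^6 = 0.7254·0.0004283 = 0.0003107

Final: 0.0003107


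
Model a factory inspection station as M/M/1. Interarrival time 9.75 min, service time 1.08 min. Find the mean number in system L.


λ = 60/9.75 = 6.1538 /hr
μ = 60/1.08 = 55.5556 /hr
ρ = λ/μ = 6.1538/55.5556 = 0.1108
L = ρ/(1−ρ) = 0.1108/0.8892 = 0.1246

Final: 0.1246


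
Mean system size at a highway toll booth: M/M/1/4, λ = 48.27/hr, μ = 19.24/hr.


ρ = 48.27/19.24 = 2.5088
L = ρ[1 − (K+1)ρ^K + Kρ^(K+1)] / [(1−ρ)(1−ρ^(K+1))]
Numerator: 2.5088·(1 − 5·39.617669 + 4·99.394226) = 502.992859
Denominator: (-1.5088)·(-98.394226) = 148.460726
L = 502.992859/148.460726 = 3.3881

Final: 3.3881


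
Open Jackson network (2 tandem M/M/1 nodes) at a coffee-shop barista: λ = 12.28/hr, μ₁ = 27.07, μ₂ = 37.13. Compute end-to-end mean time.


Each node sees arrival rate λ = 12.28/hr (tandem ⇒ throughput preserved).
W₁ = 1/(μ₁−λ) = 1/(27.07−12.28) = 0.06761 hr
W₂ = 1/(μ₂−λ) = 1/(37.13−12.28) = 0.04024 hr
W_total = W₁ + W₂ = 0.06761 + 0.04024 = 0.10785 hr

Final: 0.10785 hr


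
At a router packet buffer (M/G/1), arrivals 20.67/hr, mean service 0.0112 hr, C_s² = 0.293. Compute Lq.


ρ = λ·E[S] = 20.67·0.0112 = 0.2315
Lq = ρ²(1+C_s²)/(2(1−ρ)) = 0.05359·(1+0.293)/(2·0.7685)
= 0.05359·1.2930/1.5370 = 0.04509

Final: 0.04509


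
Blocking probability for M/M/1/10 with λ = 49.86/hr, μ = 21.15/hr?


ρ = λ/μ = 49.86/21.15 = 2.3574
P_K = (1−ρ)ρ^K/(1−ρ^(K+1)) = (-1.3574·5301.747308)/(1 − 12498.587272)
= -7196.839963/-12497.587272 = 0.575858

Final: 0.575858


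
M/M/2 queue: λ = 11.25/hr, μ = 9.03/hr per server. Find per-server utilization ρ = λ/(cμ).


ρ = λ/(cμ) = 11.25/(2·9.03) = 11.25/18.06 = 0.6229

Final: 0.6229


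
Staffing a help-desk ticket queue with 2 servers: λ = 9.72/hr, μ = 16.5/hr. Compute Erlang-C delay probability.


a = λ/μ = 0.5891; ρ = a/2 = 0.2945
P₀ = 0.544944 (from M/M/c formula)
C(c,a) = [a^c/(c!(1−ρ))]·P₀ = [0.34703/(2·0.7055)]·0.544944
= 0.24596·0.544944 = 0.134035

Final: 0.134035


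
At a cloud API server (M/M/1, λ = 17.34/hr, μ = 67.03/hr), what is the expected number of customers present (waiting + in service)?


ρ = λ/μ = 17.34/67.03 = 0.2587
L = ρ/(1−ρ) = 0.2587/(1 − 0.2587) = 0.2587/0.7413 = 0.3490

Final: 0.3490


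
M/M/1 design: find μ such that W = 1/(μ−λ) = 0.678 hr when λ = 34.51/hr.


W = 1/(μ−λ) ⇒ μ − λ = 1/W = 1/0.678 = 1.4749
μ = λ + 1/W = 34.51 + 1.4749 = 35.9849 per hr

Final: 35.9849 /hr


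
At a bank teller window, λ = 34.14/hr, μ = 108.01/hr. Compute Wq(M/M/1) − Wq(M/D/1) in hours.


ρ = 34.14/108.01 = 0.3161
Wq(M/M/1) = ρ/(μ−λ) = 0.3161/73.87 = 0.004279 hr
Wq(M/D/1) = ρ/(2(μ−λ)) = 0.002139 hr
Savings = 0.004279 − 0.002139 = 0.002139 hr

Final: 0.002139 hr


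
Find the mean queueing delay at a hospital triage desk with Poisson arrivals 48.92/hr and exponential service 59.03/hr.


ρ = 48.92/59.03 = 0.8287
Wq = ρ/(μ−λ) = 0.8287/(59.03 − 48.92) = 0.8287/10.11 = 0.08197 hr

Final: 0.08197 hr


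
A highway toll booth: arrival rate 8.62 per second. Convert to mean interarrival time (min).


Mean interarrival time = 1/λ = 1/8.62 second = 0.11601 second
In minutes: 0.11601 × 0.0166667 = 0.001933 min

Final: 0.001933 min


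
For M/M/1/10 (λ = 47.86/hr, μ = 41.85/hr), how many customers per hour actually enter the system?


ρ = 1.1436; P_K = (1−ρ)ρ^10/(1−ρ^11) = 0.162774
λ_eff = λ(1 − P_K) = 47.86·(1 − 0.162774) = 47.86·0.837226 = 40.0696 /hr

Final: 40.0696 /hr


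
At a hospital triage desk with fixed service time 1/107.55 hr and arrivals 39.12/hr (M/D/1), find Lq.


ρ = 39.12/107.55 = 0.3637
M/D/1: Lq = ρ²/(2(1−ρ)) = 0.1323/(2·0.6363) = 0.10397

Final: 0.10397


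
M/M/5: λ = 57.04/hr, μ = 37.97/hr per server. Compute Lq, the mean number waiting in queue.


a = λ/μ = 1.5022; ρ = a/5 = 0.3004
P₀ = 0.222274
Lq = P₀·a^c·ρ / (c!·(1−ρ)²) = 0.222274·7.65058·0.3004/(120·0.48937)
= 0.008700

Final: 0.008700


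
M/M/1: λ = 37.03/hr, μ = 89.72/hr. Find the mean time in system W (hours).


W = 1/(μ−λ) = 1/(89.72 − 37.03) = 1/52.69 = 0.01898 hr

Final: 0.01898 hr


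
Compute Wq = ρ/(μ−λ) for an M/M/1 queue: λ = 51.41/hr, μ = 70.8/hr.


ρ = 51.41/70.8 = 0.7261
Wq = ρ/(μ−λ) = 0.7261/(70.8 − 51.41) = 0.7261/19.39 = 0.03745 hr

Final: 0.03745 hr


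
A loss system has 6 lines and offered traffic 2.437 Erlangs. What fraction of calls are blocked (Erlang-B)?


B(c,a) = (a^c/c!) / Σ_{k=0}^{c} a^k/k!
a^6/6! = 0.290938
Σ terms (k=0..6): 1.00000 + 2.43700 + 2.96948 + 2.41221 + 1.46964 + 0.71630 + 0.29094 = 11.295576
B = 0.290938/11.295576 = 0.025757

Final: 0.025757


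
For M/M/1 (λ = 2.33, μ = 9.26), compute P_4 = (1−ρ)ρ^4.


ρ = 2.33/9.26 = 0.2516
P_n = (1−ρ)·ρ^n = (1 − 0.2516)·0.2516^4 = 0.7484·0.004008 = 0.003000

Final: 0.003000


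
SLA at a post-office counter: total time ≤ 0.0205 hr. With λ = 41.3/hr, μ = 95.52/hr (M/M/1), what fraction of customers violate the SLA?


W ~ Exponential(μ−λ) for M/M/1.
μ − λ = 95.52 − 41.3 = 54.2200
P(W > t) = e^{−(μ−λ)t} = e^{−1.1115} = 0.329062

Final: 0.329062


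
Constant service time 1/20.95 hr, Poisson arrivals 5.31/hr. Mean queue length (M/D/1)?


ρ = 5.31/20.95 = 0.2535
M/D/1: Lq = ρ²/(2(1−ρ)) = 0.06424/(2·0.7465) = 0.04303

Final: 0.04303


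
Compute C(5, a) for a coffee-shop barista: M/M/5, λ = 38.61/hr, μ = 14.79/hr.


a = λ/μ = 2.6105; ρ = a/5 = 0.5221
P₀ = 0.071263 (from M/M/c formula)
C(c,a) = [a^c/(c!(1−ρ))]·P₀ = [121.24341/(120·0.4779)]·0.071263
= 2.11421·0.071263 = 0.150665

Final: 0.150665


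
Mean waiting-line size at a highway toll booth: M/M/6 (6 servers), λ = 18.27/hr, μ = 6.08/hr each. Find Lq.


a = λ/μ = 3.0049; ρ = a/6 = 0.5008
P₀ = 0.048711
Lq = P₀·a^c·ρ / (c!·(1−ρ)²) = 0.048711·736.22372·0.5008/(720·0.24918)
= 0.10011

Final: 0.10011


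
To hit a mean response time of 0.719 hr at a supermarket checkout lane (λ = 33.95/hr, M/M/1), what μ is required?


W = 1/(μ−λ) ⇒ μ − λ = 1/W = 1/0.719 = 1.3908
μ = λ + 1/W = 33.95 + 1.3908 = 35.3408 per hr

Final: 35.3408 /hr


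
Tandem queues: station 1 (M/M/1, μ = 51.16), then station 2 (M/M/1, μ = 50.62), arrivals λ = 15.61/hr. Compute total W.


Each node sees arrival rate λ = 15.61/hr (tandem ⇒ throughput preserved).
W₁ = 1/(μ₁−λ) = 1/(51.16−15.61) = 0.02813 hr
W₂ = 1/(μ₂−λ) = 1/(50.62−15.61) = 0.02856 hr
W_total = W₁ + W₂ = 0.02813 + 0.02856 = 0.05669 hr

Final: 0.05669 hr


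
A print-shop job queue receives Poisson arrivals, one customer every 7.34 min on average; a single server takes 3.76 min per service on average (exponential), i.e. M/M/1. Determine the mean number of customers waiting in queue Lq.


λ = 60/7.34 = 8.1744 /hr
μ = 60/3.76 = 15.9574 /hr
ρ = λ/μ = 8.1744/15.9574 = 0.5123
Lq = ρ²/(1−ρ) = 0.2624/0.4877 = 0.5380

Final: 0.5380


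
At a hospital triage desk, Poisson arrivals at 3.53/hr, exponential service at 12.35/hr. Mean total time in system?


W = 1/(μ−λ) = 1/(12.35 − 3.53) = 1/8.82 = 0.1134 hr

Final: 0.1134 hr


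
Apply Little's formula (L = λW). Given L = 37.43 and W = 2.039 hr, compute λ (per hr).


λ = L/W = 37.43/2.039 = 18.3570 /hr

Final: 18.3570 /hr


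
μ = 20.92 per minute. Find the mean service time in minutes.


Mean service time = 1/μ = 1/20.92 minute = 0.04780 minute
In minutes: 0.04780 × 1 = 0.04780 min

Final: 0.04780 min


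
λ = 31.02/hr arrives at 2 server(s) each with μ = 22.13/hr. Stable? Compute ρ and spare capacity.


Total capacity cμ = 2·22.13 = 44.26/hr
ρ = λ/(cμ) = 31.02/44.26 = 0.7009
Stable ⇔ ρ < 1: YES
Spare capacity = cμ − λ = 44.26 − 31.02 = 13.24/hr

Final: ρ = 0.7009; stable; margin = 13.24/hr


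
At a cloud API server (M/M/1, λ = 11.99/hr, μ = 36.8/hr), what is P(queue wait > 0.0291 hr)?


ρ = 11.99/36.8 = 0.3258
P(Wq > t) = ρ·e^{−(μ−λ)t} = 0.3258·e^{−0.7220}
= 0.3258·0.485794 = 0.158279

Final: 0.158279


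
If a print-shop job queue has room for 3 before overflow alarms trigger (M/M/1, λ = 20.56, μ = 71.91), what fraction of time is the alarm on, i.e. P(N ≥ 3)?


ρ = 20.56/71.91 = 0.2859
P(N ≥ n) = ρ^n = 0.2859^3 = 0.023372

Final: 0.023372


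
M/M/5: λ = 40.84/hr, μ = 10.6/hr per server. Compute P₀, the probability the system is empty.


a = λ/μ = 40.84/10.6 = 3.8528; ρ = a/c = 0.7706
Σ_{k=0}^{4} a^k/k! (terms k=0..4) = 1.00000 + 3.85283 + 7.42215 + 9.53209 + 9.18139 = 30.98846
Tail: a^5/(5!(1−ρ)) = 848.98368/(120·0.2294) = 30.83617
P₀ = 1/(30.98846 + 30.83617) = 1/61.82463 = 0.016175

Final: 0.016175


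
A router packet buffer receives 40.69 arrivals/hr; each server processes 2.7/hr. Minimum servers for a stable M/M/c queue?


Stability requires cμ > λ ⇔ c > λ/μ.
λ/μ = 40.69/2.7 = 15.0704
Minimum integer c = ⌊15.0704⌋ + 1 = 16
Check: 16·2.7 = 43.20 > 40.69, while 15·2.7 = 40.50 ≤ 40.69

Final: 16 servers


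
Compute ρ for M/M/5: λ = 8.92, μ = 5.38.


ρ = λ/(cμ) = 8.92/(5·5.38) = 8.92/26.90 = 0.3316

Final: 0.3316


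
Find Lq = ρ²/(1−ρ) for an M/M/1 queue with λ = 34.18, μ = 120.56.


ρ = 34.18/120.56 = 0.2835
Lq = ρ²/(1−ρ) = 0.08038/0.7165 = 0.1122

Final: 0.1122


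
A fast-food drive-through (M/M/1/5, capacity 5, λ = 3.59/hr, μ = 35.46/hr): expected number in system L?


ρ = 3.59/35.46 = 0.1012
L = ρ[1 − (K+1)ρ^K + Kρ^(K+1)] / [(1−ρ)(1−ρ^(K+1))]
Numerator: 0.1012·(1 − 6·0.00001064 + 5·0.000001077) = 0.101235
Denominator: (0.8988)·(0.999999) = 0.898758
L = 0.101235/0.898758 = 0.1126

Final: 0.1126


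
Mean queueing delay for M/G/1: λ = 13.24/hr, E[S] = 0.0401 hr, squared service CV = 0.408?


ρ = λ·E[S] = 13.24·0.0401 = 0.5309
E[S²] = E[S]²(1+C_s²) = 0.0401²·(1+0.408) = 0.002264
Wq = λ·E[S²]/(2(1−ρ)) = 13.24·0.002264/(2·0.4691) = 0.03195 hr

Final: 0.03195 hr


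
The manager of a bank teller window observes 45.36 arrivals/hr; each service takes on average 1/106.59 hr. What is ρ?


ρ = λ/μ = 45.36/106.59 = 0.4256

Final: 0.4256


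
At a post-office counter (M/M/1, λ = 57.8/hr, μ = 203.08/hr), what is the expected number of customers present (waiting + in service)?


ρ = λ/μ = 57.8/203.08 = 0.2846
L = ρ/(1−ρ) = 0.2846/(1 − 0.2846) = 0.2846/0.7154 = 0.3979

Final: 0.3979


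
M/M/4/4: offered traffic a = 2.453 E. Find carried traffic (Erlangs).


B(4,2.453) = 0.144639 (Erlang-B)
Carried load = a(1 − B) = 2.453·(1 − 0.144639) = 2.453·0.855361 = 2.0982 E

Final: 2.0982 Erlangs


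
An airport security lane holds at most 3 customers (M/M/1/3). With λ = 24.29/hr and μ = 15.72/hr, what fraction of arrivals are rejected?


ρ = λ/μ = 24.29/15.72 = 1.5452
P_K = (1−ρ)ρ^K/(1−ρ^(K+1)) = (-0.5452·3.689138)/(1 − 5.700329)
= -2.011190/-4.700329 = 0.427883

Final: 0.427883


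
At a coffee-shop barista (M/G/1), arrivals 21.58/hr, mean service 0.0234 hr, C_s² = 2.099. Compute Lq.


ρ = λ·E[S] = 21.58·0.0234 = 0.5050
Lq = ρ²(1+C_s²)/(2(1−ρ)) = 0.2550·(1+2.099)/(2·0.4950)
= 0.2550·3.0990/0.9901 = 0.79817

Final: 0.79817


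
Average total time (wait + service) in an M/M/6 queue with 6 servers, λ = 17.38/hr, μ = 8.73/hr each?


a = 1.9908; ρ = 0.3318; P₀ = 0.136385
Lq = P₀·a^c·ρ/(c!(1−ρ)²) = 0.008764
Wq = Lq/λ = 0.008764/17.38 = 0.0005043 hr
W = Wq + 1/μ = 0.0005043 + 0.11455 = 0.11505 hr

Final: 0.11505 hr


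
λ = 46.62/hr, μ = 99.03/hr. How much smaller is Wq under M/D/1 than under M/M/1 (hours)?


ρ = 46.62/99.03 = 0.4708
Wq(M/M/1) = ρ/(μ−λ) = 0.4708/52.41 = 0.008982 hr
Wq(M/D/1) = ρ/(2(μ−λ)) = 0.004491 hr
Savings = 0.008982 − 0.004491 = 0.004491 hr

Final: 0.004491 hr


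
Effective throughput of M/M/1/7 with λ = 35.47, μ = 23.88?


ρ = 1.4853; P_K = (1−ρ)ρ^7/(1−ρ^8) = 0.341154
λ_eff = λ(1 − P_K) = 35.47·(1 − 0.341154) = 35.47·0.658846 = 23.3693 /hr

Final: 23.3693 /hr


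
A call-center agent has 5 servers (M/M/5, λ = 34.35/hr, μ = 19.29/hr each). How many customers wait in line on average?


a = λ/μ = 1.7807; ρ = a/5 = 0.3561
P₀ = 0.167842
Lq = P₀·a^c·ρ / (c!·(1−ρ)²) = 0.167842·17.90493·0.3561/(120·0.41455)
= 0.02151

Final: 0.02151


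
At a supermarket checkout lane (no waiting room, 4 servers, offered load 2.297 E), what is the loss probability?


B(c,a) = (a^c/c!) / Σ_{k=0}^{c} a^k/k!
a^4/4! = 1.159933
Σ terms (k=0..4): 1.00000 + 2.29700 + 2.63810 + 2.01991 + 1.15993 = 9.114946
B = 1.159933/9.114946 = 0.127256

Final: 0.127256


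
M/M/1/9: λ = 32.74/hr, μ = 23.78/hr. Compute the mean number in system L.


ρ = 32.74/23.78 = 1.3768
L = ρ[1 − (K+1)ρ^K + Kρ^(K+1)] / [(1−ρ)(1−ρ^(K+1))]
Numerator: 1.3768·(1 − 10·17.774665 + 9·24.471931) = 59.891254
Denominator: (-0.3768)·(-23.471931) = 8.843924
L = 59.891254/8.843924 = 6.7720

Final: 6.7720


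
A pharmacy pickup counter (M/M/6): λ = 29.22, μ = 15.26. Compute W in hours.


a = 1.9148; ρ = 0.3191; P₀ = 0.147203
Lq = P₀·a^c·ρ/(c!(1−ρ)²) = 0.006937
Wq = Lq/λ = 0.006937/29.22 = 0.0002374 hr
W = Wq + 1/μ = 0.0002374 + 0.06553 = 0.06577 hr

Final: 0.06577 hr


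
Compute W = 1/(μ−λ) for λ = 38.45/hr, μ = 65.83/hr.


W = 1/(μ−λ) = 1/(65.83 − 38.45) = 1/27.38 = 0.03652 hr

Final: 0.03652 hr


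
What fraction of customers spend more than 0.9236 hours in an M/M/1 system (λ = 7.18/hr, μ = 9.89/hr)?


W ~ Exponential(μ−λ) for M/M/1.
μ − λ = 9.89 − 7.18 = 2.7100
P(W > t) = e^{−(μ−λ)t} = e^{−2.5030} = 0.081843

Final: 0.081843


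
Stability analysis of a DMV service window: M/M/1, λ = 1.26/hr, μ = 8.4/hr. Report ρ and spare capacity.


Total capacity cμ = 1·8.4 = 8.40/hr
ρ = λ/(cμ) = 1.26/8.40 = 0.1500
Stable ⇔ ρ < 1: YES
Spare capacity = cμ − λ = 8.40 − 1.26 = 7.14/hr

Final: ρ = 0.1500; stable; margin = 7.14/hr


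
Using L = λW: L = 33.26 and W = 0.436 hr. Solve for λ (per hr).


λ = L/W = 33.26/0.436 = 76.2844 /hr

Final: 76.2844 /hr


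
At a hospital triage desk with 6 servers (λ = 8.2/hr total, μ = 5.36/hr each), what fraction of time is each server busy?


ρ = λ/(cμ) = 8.2/(6·5.36) = 8.2/32.16 = 0.2550

Final: 0.2550


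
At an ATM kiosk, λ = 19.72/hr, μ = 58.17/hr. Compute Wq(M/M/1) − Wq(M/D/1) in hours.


ρ = 19.72/58.17 = 0.3390
Wq(M/M/1) = ρ/(μ−λ) = 0.3390/38.45 = 0.008817 hr
Wq(M/D/1) = ρ/(2(μ−λ)) = 0.004408 hr
Savings = 0.008817 − 0.004408 = 0.004408 hr

Final: 0.004408 hr


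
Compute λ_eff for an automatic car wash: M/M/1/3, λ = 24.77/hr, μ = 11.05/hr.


ρ = 2.2416; P_K = (1−ρ)ρ^3/(1−ρ^4) = 0.576737
λ_eff = λ(1 − P_K) = 24.77·(1 − 0.576737) = 24.77·0.423263 = 10.4842 /hr

Final: 10.4842 /hr


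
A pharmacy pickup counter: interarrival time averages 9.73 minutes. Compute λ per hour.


λ = 1/(interarrival time) in consistent units.
1 hour = 60 min, so λ = 60/9.73 = 6.1665 per hour

Final: 6.1665 /hr


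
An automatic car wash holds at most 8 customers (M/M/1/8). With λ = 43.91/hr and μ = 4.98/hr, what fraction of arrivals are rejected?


ρ = λ/μ = 43.91/4.98 = 8.8173
P_K = (1−ρ)ρ^K/(1−ρ^(K+1)) = (-7.8173·36531941.603747)/(1 − 322111959.000109)
= -285580017.396362/-322111958.000109 = 0.886586

Final: 0.886586


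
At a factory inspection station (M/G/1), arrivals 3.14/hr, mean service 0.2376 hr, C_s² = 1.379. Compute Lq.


ρ = λ·E[S] = 3.14·0.2376 = 0.7461
Lq = ρ²(1+C_s²)/(2(1−ρ)) = 0.5566·(1+1.379)/(2·0.2539)
= 0.5566·2.3790/0.5079 = 2.60731

Final: 2.60731


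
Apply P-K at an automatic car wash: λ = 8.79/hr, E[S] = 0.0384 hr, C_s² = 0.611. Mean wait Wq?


ρ = λ·E[S] = 8.79·0.0384 = 0.3375
E[S²] = E[S]²(1+C_s²) = 0.0384²·(1+0.611) = 0.002376
Wq = λ·E[S²]/(2(1−ρ)) = 8.79·0.002376/(2·0.6625) = 0.01576 hr

Final: 0.01576 hr


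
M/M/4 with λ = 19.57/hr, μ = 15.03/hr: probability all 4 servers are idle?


a = λ/μ = 19.57/15.03 = 1.3021; ρ = a/c = 0.3255
Σ_{k=0}^{3} a^k/k! (terms k=0..3) = 1.00000 + 1.30206 + 0.84768 + 0.36791 = 3.51766
Tail: a^4/(4!(1−ρ)) = 2.87427/(24·0.6745) = 0.17756
P₀ = 1/(3.51766 + 0.17756) = 1/3.69522 = 0.270620

Final: 0.270620


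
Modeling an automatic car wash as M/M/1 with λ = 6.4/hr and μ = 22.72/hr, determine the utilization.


ρ = λ/μ = 6.4/22.72 = 0.2817

Final: 0.2817


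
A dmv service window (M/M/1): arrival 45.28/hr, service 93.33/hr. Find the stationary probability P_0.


ρ = 45.28/93.33 = 0.4852
P_n = (1−ρ)·ρ^n = (1 − 0.4852)·0.4852^0 = 0.5148·1.000000 = 0.514840

Final: 0.514840


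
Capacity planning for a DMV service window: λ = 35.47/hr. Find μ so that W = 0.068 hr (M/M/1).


W = 1/(μ−λ) ⇒ μ − λ = 1/W = 1/0.068 = 14.7059
μ = λ + 1/W = 35.47 + 14.7059 = 50.1759 per hr

Final: 50.1759 /hr


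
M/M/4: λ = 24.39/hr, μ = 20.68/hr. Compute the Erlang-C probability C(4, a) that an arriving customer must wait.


a = λ/μ = 1.1794; ρ = a/4 = 0.2949
P₀ = 0.306500 (from M/M/c formula)
C(c,a) = [a^c/(c!(1−ρ))]·P₀ = [1.93484/(24·0.7051)]·0.306500
= 0.11433·0.306500 = 0.035042

Final: 0.035042


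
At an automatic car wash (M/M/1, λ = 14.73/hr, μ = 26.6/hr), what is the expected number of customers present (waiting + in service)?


ρ = λ/μ = 14.73/26.6 = 0.5538
L = ρ/(1−ρ) = 0.5538/(1 − 0.5538) = 0.5538/0.4462 = 1.2409

Final: 1.2409


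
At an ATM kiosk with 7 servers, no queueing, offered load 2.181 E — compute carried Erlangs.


B(7,2.181) = 0.005270 (Erlang-B)
Carried load = a(1 − B) = 2.181·(1 − 0.005270) = 2.181·0.994730 = 2.1695 E

Final: 2.1695 Erlangs


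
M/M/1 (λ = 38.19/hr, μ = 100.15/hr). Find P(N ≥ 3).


ρ = 38.19/100.15 = 0.3813
P(N ≥ n) = ρ^n = 0.3813^3 = 0.055449

Final: 0.055449


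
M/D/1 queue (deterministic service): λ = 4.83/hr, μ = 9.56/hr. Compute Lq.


ρ = 4.83/9.56 = 0.5052
M/D/1: Lq = ρ²/(2(1−ρ)) = 0.2553/(2·0.4948) = 0.25796

Final: 0.25796


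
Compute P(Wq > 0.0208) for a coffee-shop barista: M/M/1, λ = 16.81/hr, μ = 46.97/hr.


ρ = 16.81/46.97 = 0.3579
P(Wq > t) = ρ·e^{−(μ−λ)t} = 0.3579·e^{−0.6273}
= 0.3579·0.534017 = 0.191118

Final: 0.191118


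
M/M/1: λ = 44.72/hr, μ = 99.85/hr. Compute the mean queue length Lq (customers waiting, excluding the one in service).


ρ = 44.72/99.85 = 0.4479
Lq = ρ²/(1−ρ) = 0.2006/0.5521 = 0.3633

Final: 0.3633


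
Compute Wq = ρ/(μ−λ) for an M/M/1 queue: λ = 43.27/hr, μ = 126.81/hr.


ρ = 43.27/126.81 = 0.3412
Wq = ρ/(μ−λ) = 0.3412/(126.81 − 43.27) = 0.3412/83.54 = 0.004085 hr

Final: 0.004085 hr


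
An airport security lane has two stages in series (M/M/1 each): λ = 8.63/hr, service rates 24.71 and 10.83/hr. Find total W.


Each node sees arrival rate λ = 8.63/hr (tandem ⇒ throughput preserved).
W₁ = 1/(μ₁−λ) = 1/(24.71−8.63) = 0.06219 hr
W₂ = 1/(μ₂−λ) = 1/(10.83−8.63) = 0.45455 hr
W_total = W₁ + W₂ = 0.06219 + 0.45455 = 0.51673 hr

Final: 0.51673 hr


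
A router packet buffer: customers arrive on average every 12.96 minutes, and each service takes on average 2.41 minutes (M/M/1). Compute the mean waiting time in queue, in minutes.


λ = 60/12.96 = 4.6296 /hr
μ = 60/2.41 = 24.8963 /hr
ρ = λ/μ = 4.6296/24.8963 = 0.1860
Wq = ρ/(μ−λ) = 0.1860/(24.8963−4.6296) = 0.009176 hr
In minutes: 0.009176·60 = 0.5505 min

Final: 0.5505 min


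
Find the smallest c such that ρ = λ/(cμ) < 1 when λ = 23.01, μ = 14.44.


Stability requires cμ > λ ⇔ c > λ/μ.
λ/μ = 23.01/14.44 = 1.5935
Minimum integer c = ⌊1.5935⌋ + 1 = 2
Check: 2·14.44 = 28.88 > 23.01, while 1·14.44 = 14.44 ≤ 23.01

Final: 2 servers


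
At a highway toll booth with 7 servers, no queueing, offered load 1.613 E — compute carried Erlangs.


B(7,1.613) = 0.001124 (Erlang-B)
Carried load = a(1 − B) = 1.613·(1 − 0.001124) = 1.613·0.998876 = 1.6112 E

Final: 1.6112 Erlangs
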